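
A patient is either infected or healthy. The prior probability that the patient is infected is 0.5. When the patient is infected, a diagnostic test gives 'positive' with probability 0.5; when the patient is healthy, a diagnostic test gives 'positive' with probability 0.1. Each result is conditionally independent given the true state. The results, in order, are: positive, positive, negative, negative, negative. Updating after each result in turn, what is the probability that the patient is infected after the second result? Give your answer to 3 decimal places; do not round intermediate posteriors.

0.962

After 'positive': P(infected) = 0.5·0.5000 / (0.5·0.5000 + 0.1·0.5000) ≈ 0.8333
After 'positive': P(infected) = 0.5·0.8333 / (0.5·0.8333 + 0.1·0.1667) ≈ 0.9615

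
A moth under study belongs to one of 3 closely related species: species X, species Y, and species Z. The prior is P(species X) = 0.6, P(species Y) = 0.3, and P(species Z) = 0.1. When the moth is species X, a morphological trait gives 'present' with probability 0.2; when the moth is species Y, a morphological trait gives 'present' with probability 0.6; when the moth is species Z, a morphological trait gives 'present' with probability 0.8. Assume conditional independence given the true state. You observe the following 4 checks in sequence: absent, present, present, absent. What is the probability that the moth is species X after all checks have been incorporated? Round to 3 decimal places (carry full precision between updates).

After 'absent': normaliser = 0.8·0.6000 + 0.4·0.3000 + 0.2·0.1000; P(species X) ≈ 0.7742, P(species Y) ≈ 0.1935, P(species Z) ≈ 0.0323
After 'present': normaliser = 0.2·0.7742 + 0.6·0.1935 + 0.8·0.0323; P(species X) ≈ 0.5217, P(species Y) ≈ 0.3913, P(species Z) ≈ 0.0870
After 'present': normaliser = 0.2·0.5217 + 0.6·0.3913 + 0.8·0.0870; P(species X) ≈ 0.2553, P(species Y) ≈ 0.5745, P(species Z) ≈ 0.1702
After 'absent': normaliser = 0.8·0.2553 + 0.4·0.5745 + 0.2·0.1702; P(species X) ≈ 0.4364, P(species Y) ≈ 0.4909, P(species Z) ≈ 0.0727

0.436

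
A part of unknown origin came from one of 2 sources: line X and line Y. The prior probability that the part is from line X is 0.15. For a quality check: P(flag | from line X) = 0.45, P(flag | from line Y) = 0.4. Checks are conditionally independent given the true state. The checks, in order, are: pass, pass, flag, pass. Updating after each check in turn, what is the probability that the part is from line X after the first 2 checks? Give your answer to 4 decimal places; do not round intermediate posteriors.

0.1291

Apply Bayes' rule sequentially, carrying P(line X) forward.
After 'pass': P(line X) = 0.55·0.1500 / (0.55·0.1500 + 0.6·0.8500) ≈ 0.1392
After 'pass': P(line X) = 0.55·0.1392 / (0.55·0.1392 + 0.6·0.8608) ≈ 0.1291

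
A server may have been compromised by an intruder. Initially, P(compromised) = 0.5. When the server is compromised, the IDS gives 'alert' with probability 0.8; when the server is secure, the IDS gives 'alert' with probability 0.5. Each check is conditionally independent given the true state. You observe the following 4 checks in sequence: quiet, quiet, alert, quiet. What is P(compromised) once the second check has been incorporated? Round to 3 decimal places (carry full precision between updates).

After 'quiet': P(compromised) = 0.2·0.5000 / (0.2·0.5000 + 0.5·0.5000) ≈ 0.2857
After 'quiet': P(compromised) = 0.2·0.2857 / (0.2·0.2857 + 0.5·0.7143) ≈ 0.1379

0.138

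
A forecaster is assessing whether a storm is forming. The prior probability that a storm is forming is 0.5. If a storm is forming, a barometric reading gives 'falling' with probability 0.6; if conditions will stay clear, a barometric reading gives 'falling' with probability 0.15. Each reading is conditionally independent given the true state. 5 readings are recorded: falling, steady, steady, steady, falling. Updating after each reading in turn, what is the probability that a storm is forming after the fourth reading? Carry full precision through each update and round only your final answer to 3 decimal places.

0.294

After 'falling': P(storm) = 0.6·0.5000 / (0.6·0.5000 + 0.15·0.5000) ≈ 0.8000
After 'steady': P(storm) = 0.4·0.8000 / (0.4·0.8000 + 0.85·0.2000) ≈ 0.6531
After 'steady': P(storm) = 0.4·0.6531 / (0.4·0.6531 + 0.85·0.3469) ≈ 0.4697
After 'steady': P(storm) = 0.4·0.4697 / (0.4·0.4697 + 0.85·0.5303) ≈ 0.2942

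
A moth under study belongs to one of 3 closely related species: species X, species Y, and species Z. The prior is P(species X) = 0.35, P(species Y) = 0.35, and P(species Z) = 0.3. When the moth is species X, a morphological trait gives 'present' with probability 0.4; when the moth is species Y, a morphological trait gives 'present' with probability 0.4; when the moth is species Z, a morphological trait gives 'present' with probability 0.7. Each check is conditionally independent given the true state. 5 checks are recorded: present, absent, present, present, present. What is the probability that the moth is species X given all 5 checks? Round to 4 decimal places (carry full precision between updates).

After 'present': normaliser = 0.4·0.3500 + 0.4·0.3500 + 0.7·0.3000; P(species X) ≈ 0.2857, P(species Y) ≈ 0.2857, P(species Z) ≈ 0.4286
After 'absent': normaliser = 0.6·0.2857 + 0.6·0.2857 + 0.3·0.4286; P(species X) ≈ 0.3636, P(species Y) ≈ 0.3636, P(species Z) ≈ 0.2727
After 'present': normaliser = 0.4·0.3636 + 0.4·0.3636 + 0.7·0.2727; P(species X) ≈ 0.3019, P(species Y) ≈ 0.3019, P(species Z) ≈ 0.3962
After 'present': normaliser = 0.4·0.3019 + 0.4·0.3019 + 0.7·0.3962; P(species X) ≈ 0.2327, P(species Y) ≈ 0.2327, P(species Z) ≈ 0.5345
After 'present': normaliser = 0.4·0.2327 + 0.4·0.2327 + 0.7·0.5345; P(species X) ≈ 0.1661, P(species Y) ≈ 0.1661, P(species Z) ≈ 0.6677

0.1661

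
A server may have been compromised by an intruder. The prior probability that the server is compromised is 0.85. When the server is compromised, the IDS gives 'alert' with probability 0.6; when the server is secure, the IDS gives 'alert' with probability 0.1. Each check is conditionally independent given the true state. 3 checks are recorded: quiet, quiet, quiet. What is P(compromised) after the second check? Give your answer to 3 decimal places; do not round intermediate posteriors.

Apply Bayes' rule sequentially, carrying P(compromised) forward.
After 'quiet': P(compromised) = 0.4·0.8500 / (0.4·0.8500 + 0.9·0.1500) ≈ 0.7158
After 'quiet': P(compromised) = 0.4·0.7158 / (0.4·0.7158 + 0.9·0.2842) ≈ 0.5282

0.528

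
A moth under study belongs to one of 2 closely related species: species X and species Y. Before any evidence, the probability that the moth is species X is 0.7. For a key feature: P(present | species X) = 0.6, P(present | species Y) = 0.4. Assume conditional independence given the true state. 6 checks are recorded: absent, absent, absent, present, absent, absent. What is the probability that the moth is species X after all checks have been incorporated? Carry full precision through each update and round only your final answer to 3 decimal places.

After 'absent': P(species X) = 0.4·0.7000 / (0.4·0.7000 + 0.6·0.3000) ≈ 0.6087
After 'absent': P(species X) = 0.4·0.6087 / (0.4·0.6087 + 0.6·0.3913) ≈ 0.5091
After 'absent': P(species X) = 0.4·0.5091 / (0.4·0.5091 + 0.6·0.4909) ≈ 0.4088
After 'present': P(species X) = 0.6·0.4088 / (0.6·0.4088 + 0.4·0.5912) ≈ 0.5091
After 'absent': P(species X) = 0.4·0.5091 / (0.4·0.5091 + 0.6·0.4909) ≈ 0.4088
After 'absent': P(species X) = 0.4·0.4088 / (0.4·0.4088 + 0.6·0.5912) ≈ 0.3155

0.315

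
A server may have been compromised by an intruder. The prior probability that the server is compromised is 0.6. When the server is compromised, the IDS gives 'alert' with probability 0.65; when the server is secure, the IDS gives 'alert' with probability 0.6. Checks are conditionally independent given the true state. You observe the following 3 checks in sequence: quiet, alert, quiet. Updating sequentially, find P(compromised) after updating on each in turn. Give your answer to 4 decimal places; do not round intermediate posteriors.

Each posterior becomes the prior for the next update.
After 'quiet': P(compromised) = 0.35·0.6000 / (0.35·0.6000 + 0.4·0.4000) ≈ 0.5676
After 'alert': P(compromised) = 0.65·0.5676 / (0.65·0.5676 + 0.6·0.4324) ≈ 0.5871
After 'quiet': P(compromised) = 0.35·0.5871 / (0.35·0.5871 + 0.4·0.4129) ≈ 0.5544

0.5544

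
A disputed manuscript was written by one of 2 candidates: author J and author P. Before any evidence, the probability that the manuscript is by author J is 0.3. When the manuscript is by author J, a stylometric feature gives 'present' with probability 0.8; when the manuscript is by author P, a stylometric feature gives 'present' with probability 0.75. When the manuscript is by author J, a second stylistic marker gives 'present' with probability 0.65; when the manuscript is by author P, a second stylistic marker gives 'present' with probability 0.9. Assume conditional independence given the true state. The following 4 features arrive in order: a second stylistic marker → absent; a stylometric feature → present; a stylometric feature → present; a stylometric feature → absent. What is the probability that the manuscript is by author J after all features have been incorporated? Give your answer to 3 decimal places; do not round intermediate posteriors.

After a second stylistic marker='absent': P(author J) = 0.35·0.3000 / (0.35·0.3000 + 0.1·0.7000) ≈ 0.6000
After a stylometric feature='present': P(author J) = 0.8·0.6000 / (0.8·0.6000 + 0.75·0.4000) ≈ 0.6154
After a stylometric feature='present': P(author J) = 0.8·0.6154 / (0.8·0.6154 + 0.75·0.3846) ≈ 0.6305
After a stylometric feature='absent': P(author J) = 0.2·0.6305 / (0.2·0.6305 + 0.25·0.3695) ≈ 0.5772

0.577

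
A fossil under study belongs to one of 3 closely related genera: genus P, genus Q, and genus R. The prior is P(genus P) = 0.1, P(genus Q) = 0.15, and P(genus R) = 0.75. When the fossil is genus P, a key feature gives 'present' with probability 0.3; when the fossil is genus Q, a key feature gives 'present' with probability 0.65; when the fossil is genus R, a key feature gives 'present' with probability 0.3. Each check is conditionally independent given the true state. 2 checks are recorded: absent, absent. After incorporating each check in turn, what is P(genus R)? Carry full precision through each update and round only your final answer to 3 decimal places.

Apply Bayes' rule sequentially, carrying P(genus R) forward.
After 'absent': normaliser = 0.7·0.1000 + 0.35·0.1500 + 0.7·0.7500; P(genus P) ≈ 0.1081, P(genus Q) ≈ 0.0811, P(genus R) ≈ 0.8108
After 'absent': normaliser = 0.7·0.1081 + 0.35·0.0811 + 0.7·0.8108; P(genus P) ≈ 0.1127, P(genus Q) ≈ 0.0423, P(genus R) ≈ 0.8451

0.845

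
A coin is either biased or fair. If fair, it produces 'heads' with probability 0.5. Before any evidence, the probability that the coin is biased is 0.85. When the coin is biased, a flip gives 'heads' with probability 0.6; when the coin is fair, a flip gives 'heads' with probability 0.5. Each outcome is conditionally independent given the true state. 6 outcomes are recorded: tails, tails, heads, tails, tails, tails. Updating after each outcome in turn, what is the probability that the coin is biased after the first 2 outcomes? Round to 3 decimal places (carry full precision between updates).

0.784

After 'tails': P(biased) = 0.4·0.8500 / (0.4·0.8500 + 0.5·0.1500) ≈ 0.8193
After 'tails': P(biased) = 0.4·0.8193 / (0.4·0.8193 + 0.5·0.1807) ≈ 0.7839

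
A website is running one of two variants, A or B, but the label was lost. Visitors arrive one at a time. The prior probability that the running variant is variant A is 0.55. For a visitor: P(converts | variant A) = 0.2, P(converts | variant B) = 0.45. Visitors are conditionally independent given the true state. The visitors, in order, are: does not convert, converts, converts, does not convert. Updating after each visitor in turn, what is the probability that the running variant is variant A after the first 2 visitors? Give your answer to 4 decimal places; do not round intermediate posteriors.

0.4414

After 'does not convert': P(A) = 0.8·0.5500 / (0.8·0.5500 + 0.55·0.4500) ≈ 0.6400
After 'converts': P(A) = 0.2·0.6400 / (0.2·0.6400 + 0.45·0.3600) ≈ 0.4414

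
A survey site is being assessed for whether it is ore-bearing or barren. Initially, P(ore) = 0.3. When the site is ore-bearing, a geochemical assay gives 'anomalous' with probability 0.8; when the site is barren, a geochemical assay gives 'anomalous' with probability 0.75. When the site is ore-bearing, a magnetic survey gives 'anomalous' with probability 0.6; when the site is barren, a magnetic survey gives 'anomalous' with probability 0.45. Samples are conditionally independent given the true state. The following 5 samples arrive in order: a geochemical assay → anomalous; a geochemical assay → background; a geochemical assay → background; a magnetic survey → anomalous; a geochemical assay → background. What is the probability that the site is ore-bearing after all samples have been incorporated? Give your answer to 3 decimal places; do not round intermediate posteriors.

After a geochemical assay='anomalous': P(ore) = 0.8·0.3000 / (0.8·0.3000 + 0.75·0.7000) ≈ 0.3137
After a geochemical assay='background': P(ore) = 0.2·0.3137 / (0.2·0.3137 + 0.25·0.6863) ≈ 0.2678
After a geochemical assay='background': P(ore) = 0.2·0.2678 / (0.2·0.2678 + 0.25·0.7322) ≈ 0.2263
After a magnetic survey='anomalous': P(ore) = 0.6·0.2263 / (0.6·0.2263 + 0.45·0.7737) ≈ 0.2806
After a geochemical assay='background': P(ore) = 0.2·0.2806 / (0.2·0.2806 + 0.25·0.7194) ≈ 0.2378

0.238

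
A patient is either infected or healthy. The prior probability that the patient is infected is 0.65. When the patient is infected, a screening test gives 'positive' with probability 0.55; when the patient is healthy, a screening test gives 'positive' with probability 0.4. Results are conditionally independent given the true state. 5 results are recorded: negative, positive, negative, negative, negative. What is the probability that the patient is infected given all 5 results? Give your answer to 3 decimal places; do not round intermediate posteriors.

0.447

After 'negative': P(infected) = 0.45·0.6500 / (0.45·0.6500 + 0.6·0.3500) ≈ 0.5821
After 'positive': P(infected) = 0.55·0.5821 / (0.55·0.5821 + 0.4·0.4179) ≈ 0.6570
After 'negative': P(infected) = 0.45·0.6570 / (0.45·0.6570 + 0.6·0.3430) ≈ 0.5896
After 'negative': P(infected) = 0.45·0.5896 / (0.45·0.5896 + 0.6·0.4104) ≈ 0.5186
After 'negative': P(infected) = 0.45·0.5186 / (0.45·0.5186 + 0.6·0.4814) ≈ 0.4469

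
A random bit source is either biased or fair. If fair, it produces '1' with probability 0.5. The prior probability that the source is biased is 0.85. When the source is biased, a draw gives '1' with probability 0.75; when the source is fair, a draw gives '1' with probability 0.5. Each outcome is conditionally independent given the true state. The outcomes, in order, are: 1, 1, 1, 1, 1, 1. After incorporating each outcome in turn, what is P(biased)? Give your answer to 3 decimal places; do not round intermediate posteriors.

Each posterior becomes the prior for the next update.
After '1': P(biased) = 0.75·0.8500 / (0.75·0.8500 + 0.5·0.1500) ≈ 0.8947
After '1': P(biased) = 0.75·0.8947 / (0.75·0.8947 + 0.5·0.1053) ≈ 0.9273
After '1': P(biased) = 0.75·0.9273 / (0.75·0.9273 + 0.5·0.0727) ≈ 0.9503
After '1': P(biased) = 0.75·0.9503 / (0.75·0.9503 + 0.5·0.0497) ≈ 0.9663
After '1': P(biased) = 0.75·0.9663 / (0.75·0.9663 + 0.5·0.0337) ≈ 0.9773
After '1': P(biased) = 0.75·0.9773 / (0.75·0.9773 + 0.5·0.0227) ≈ 0.9847

0.985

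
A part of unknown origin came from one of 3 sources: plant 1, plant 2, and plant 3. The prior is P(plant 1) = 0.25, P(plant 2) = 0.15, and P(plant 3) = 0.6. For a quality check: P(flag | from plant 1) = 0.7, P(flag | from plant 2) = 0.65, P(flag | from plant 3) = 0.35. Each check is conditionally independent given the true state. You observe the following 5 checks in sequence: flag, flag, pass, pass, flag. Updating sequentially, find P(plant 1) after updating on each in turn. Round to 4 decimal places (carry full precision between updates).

After 'flag': normaliser = 0.7·0.2500 + 0.65·0.1500 + 0.35·0.6000; P(plant 1) ≈ 0.3627, P(plant 2) ≈ 0.2021, P(plant 3) ≈ 0.4352
After 'flag': normaliser = 0.7·0.3627 + 0.65·0.2021 + 0.35·0.4352; P(plant 1) ≈ 0.4723, P(plant 2) ≈ 0.2443, P(plant 3) ≈ 0.2834
After 'pass': normaliser = 0.3·0.4723 + 0.35·0.2443 + 0.65·0.2834; P(plant 1) ≈ 0.3444, P(plant 2) ≈ 0.2079, P(plant 3) ≈ 0.4477
After 'pass': normaliser = 0.3·0.3444 + 0.35·0.2079 + 0.65·0.4477; P(plant 1) ≈ 0.2212, P(plant 2) ≈ 0.1558, P(plant 3) ≈ 0.6230
After 'flag': normaliser = 0.7·0.2212 + 0.65·0.1558 + 0.35·0.6230; P(plant 1) ≈ 0.3266, P(plant 2) ≈ 0.2135, P(plant 3) ≈ 0.4599

0.3266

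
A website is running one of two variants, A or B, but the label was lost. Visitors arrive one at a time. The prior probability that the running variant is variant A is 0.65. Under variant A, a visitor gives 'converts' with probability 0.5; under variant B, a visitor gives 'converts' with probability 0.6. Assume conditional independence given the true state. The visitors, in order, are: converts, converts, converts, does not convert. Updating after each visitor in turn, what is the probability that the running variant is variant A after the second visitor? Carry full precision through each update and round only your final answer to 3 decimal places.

0.563

After 'converts': P(A) = 0.5·0.6500 / (0.5·0.6500 + 0.6·0.3500) ≈ 0.6075
After 'converts': P(A) = 0.5·0.6075 / (0.5·0.6075 + 0.6·0.3925) ≈ 0.5633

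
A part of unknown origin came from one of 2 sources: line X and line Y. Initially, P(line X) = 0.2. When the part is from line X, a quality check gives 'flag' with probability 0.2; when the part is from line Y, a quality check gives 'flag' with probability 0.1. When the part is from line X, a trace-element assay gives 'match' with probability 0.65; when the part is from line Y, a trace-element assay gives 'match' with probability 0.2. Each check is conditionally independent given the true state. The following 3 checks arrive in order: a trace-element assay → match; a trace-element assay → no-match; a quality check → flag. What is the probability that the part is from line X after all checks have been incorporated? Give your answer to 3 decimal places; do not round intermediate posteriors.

After a trace-element assay='match': P(line X) = 0.65·0.2000 / (0.65·0.2000 + 0.2·0.8000) ≈ 0.4483
After a trace-element assay='no-match': P(line X) = 0.35·0.4483 / (0.35·0.4483 + 0.8·0.5517) ≈ 0.2622
After a quality check='flag': P(line X) = 0.2·0.2622 / (0.2·0.2622 + 0.1·0.7378) ≈ 0.4155

0.416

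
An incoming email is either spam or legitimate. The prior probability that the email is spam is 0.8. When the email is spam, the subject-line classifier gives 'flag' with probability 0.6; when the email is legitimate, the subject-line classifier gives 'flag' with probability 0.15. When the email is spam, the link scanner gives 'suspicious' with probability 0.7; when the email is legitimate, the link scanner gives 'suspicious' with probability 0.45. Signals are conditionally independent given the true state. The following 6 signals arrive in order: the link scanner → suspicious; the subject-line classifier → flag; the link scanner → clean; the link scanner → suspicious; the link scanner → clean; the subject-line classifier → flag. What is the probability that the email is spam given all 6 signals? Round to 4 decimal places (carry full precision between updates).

After the link scanner='suspicious': P(spam) = 0.7·0.8000 / (0.7·0.8000 + 0.45·0.2000) ≈ 0.8615
After the subject-line classifier='flag': P(spam) = 0.6·0.8615 / (0.6·0.8615 + 0.15·0.1385) ≈ 0.9614
After the link scanner='clean': P(spam) = 0.3·0.9614 / (0.3·0.9614 + 0.55·0.0386) ≈ 0.9314
After the link scanner='suspicious': P(spam) = 0.7·0.9314 / (0.7·0.9314 + 0.45·0.0686) ≈ 0.9548
After the link scanner='clean': P(spam) = 0.3·0.9548 / (0.3·0.9548 + 0.55·0.0452) ≈ 0.9201
After the subject-line classifier='flag': P(spam) = 0.6·0.9201 / (0.6·0.9201 + 0.15·0.0799) ≈ 0.9788

0.9788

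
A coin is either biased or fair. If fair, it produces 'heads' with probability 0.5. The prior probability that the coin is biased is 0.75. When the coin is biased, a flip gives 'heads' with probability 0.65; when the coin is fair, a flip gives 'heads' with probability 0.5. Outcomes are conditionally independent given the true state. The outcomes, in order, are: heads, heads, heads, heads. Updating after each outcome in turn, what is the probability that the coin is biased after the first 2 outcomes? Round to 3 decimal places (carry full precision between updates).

0.835

After 'heads': P(biased) = 0.65·0.7500 / (0.65·0.7500 + 0.5·0.2500) ≈ 0.7959
After 'heads': P(biased) = 0.65·0.7959 / (0.65·0.7959 + 0.5·0.2041) ≈ 0.8353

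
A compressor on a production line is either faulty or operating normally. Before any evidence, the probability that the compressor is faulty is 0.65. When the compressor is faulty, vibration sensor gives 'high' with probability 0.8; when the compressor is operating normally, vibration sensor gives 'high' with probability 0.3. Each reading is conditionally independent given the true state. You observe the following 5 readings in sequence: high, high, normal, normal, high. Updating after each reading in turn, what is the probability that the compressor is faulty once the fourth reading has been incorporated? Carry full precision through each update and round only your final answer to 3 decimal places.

After 'high': P(faulty) = 0.8·0.6500 / (0.8·0.6500 + 0.3·0.3500) ≈ 0.8320
After 'high': P(faulty) = 0.8·0.8320 / (0.8·0.8320 + 0.3·0.1680) ≈ 0.9296
After 'normal': P(faulty) = 0.2·0.9296 / (0.2·0.9296 + 0.7·0.0704) ≈ 0.7905
After 'normal': P(faulty) = 0.2·0.7905 / (0.2·0.7905 + 0.7·0.2095) ≈ 0.5188

0.519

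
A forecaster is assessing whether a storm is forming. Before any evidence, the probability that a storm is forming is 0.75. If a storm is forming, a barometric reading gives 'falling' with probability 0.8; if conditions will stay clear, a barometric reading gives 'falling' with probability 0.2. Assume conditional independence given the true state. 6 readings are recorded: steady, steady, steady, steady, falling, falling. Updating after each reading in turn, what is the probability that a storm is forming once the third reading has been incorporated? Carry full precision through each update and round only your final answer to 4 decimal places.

Apply Bayes' rule sequentially, carrying P(storm) forward.
After 'steady': P(storm) = 0.2·0.7500 / (0.2·0.7500 + 0.8·0.2500) ≈ 0.4286
After 'steady': P(storm) = 0.2·0.4286 / (0.2·0.4286 + 0.8·0.5714) ≈ 0.1579
After 'steady': P(storm) = 0.2·0.1579 / (0.2·0.1579 + 0.8·0.8421) ≈ 0.0448

0.0448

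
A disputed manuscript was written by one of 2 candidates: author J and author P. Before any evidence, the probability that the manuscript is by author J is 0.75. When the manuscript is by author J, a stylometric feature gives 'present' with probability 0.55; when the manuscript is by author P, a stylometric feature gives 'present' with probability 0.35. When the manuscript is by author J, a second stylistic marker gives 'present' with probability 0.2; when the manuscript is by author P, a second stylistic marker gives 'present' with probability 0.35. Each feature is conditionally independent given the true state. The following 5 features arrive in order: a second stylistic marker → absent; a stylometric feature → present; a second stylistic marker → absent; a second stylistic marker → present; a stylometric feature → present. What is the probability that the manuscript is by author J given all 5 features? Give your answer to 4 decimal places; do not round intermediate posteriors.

0.8651

Each posterior becomes the prior for the next update.
After a second stylistic marker='absent': P(author J) = 0.8·0.7500 / (0.8·0.7500 + 0.65·0.2500) ≈ 0.7869
After a stylometric feature='present': P(author J) = 0.55·0.7869 / (0.55·0.7869 + 0.35·0.2131) ≈ 0.8530
After a second stylistic marker='absent': P(author J) = 0.8·0.8530 / (0.8·0.8530 + 0.65·0.1470) ≈ 0.8772
After a second stylistic marker='present': P(author J) = 0.2·0.8772 / (0.2·0.8772 + 0.35·0.1228) ≈ 0.8032
After a stylometric feature='present': P(author J) = 0.55·0.8032 / (0.55·0.8032 + 0.35·0.1968) ≈ 0.8651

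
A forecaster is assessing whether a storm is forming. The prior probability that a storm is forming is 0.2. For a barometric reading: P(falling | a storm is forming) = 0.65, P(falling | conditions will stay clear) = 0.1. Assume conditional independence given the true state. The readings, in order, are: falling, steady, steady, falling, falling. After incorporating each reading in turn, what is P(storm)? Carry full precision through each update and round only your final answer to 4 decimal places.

0.9122

After 'falling': P(storm) = 0.65·0.2000 / (0.65·0.2000 + 0.1·0.8000) ≈ 0.6190
After 'steady': P(storm) = 0.35·0.6190 / (0.35·0.6190 + 0.9·0.3810) ≈ 0.3872
After 'steady': P(storm) = 0.35·0.3872 / (0.35·0.3872 + 0.9·0.6128) ≈ 0.1973
After 'falling': P(storm) = 0.65·0.1973 / (0.65·0.1973 + 0.1·0.8027) ≈ 0.6150
After 'falling': P(storm) = 0.65·0.6150 / (0.65·0.6150 + 0.1·0.3850) ≈ 0.9122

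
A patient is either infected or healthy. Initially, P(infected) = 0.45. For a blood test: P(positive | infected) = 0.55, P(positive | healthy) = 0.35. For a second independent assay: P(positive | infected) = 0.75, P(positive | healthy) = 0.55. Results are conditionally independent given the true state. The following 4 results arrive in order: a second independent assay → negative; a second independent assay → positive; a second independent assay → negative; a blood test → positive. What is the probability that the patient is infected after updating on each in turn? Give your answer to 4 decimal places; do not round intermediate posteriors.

0.3511

Each posterior becomes the prior for the next update.
After a second independent assay='negative': P(infected) = 0.25·0.4500 / (0.25·0.4500 + 0.45·0.5500) ≈ 0.3125
After a second independent assay='positive': P(infected) = 0.75·0.3125 / (0.75·0.3125 + 0.55·0.6875) ≈ 0.3827
After a second independent assay='negative': P(infected) = 0.25·0.3827 / (0.25·0.3827 + 0.45·0.6173) ≈ 0.2561
After a blood test='positive': P(infected) = 0.55·0.2561 / (0.55·0.2561 + 0.35·0.7439) ≈ 0.3511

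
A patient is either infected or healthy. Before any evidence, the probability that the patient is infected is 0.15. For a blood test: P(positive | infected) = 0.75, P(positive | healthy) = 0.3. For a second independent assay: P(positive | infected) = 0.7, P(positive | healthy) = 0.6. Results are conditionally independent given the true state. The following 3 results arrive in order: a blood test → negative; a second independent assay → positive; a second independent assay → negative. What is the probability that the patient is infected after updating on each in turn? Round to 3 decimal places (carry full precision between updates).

After a blood test='negative': P(infected) = 0.25·0.1500 / (0.25·0.1500 + 0.7·0.8500) ≈ 0.0593
After a second independent assay='positive': P(infected) = 0.7·0.0593 / (0.7·0.0593 + 0.6·0.9407) ≈ 0.0685
After a second independent assay='negative': P(infected) = 0.3·0.0685 / (0.3·0.0685 + 0.4·0.9315) ≈ 0.0523

0.052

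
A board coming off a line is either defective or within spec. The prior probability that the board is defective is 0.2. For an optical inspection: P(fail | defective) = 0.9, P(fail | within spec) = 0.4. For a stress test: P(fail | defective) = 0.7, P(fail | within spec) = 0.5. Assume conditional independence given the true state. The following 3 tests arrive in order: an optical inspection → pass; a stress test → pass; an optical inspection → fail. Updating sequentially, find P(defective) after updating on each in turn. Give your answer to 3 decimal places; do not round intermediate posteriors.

0.053

After an optical inspection='pass': P(defective) = 0.1·0.2000 / (0.1·0.2000 + 0.6·0.8000) ≈ 0.0400
After a stress test='pass': P(defective) = 0.3·0.0400 / (0.3·0.0400 + 0.5·0.9600) ≈ 0.0244
After an optical inspection='fail': P(defective) = 0.9·0.0244 / (0.9·0.0244 + 0.4·0.9756) ≈ 0.0533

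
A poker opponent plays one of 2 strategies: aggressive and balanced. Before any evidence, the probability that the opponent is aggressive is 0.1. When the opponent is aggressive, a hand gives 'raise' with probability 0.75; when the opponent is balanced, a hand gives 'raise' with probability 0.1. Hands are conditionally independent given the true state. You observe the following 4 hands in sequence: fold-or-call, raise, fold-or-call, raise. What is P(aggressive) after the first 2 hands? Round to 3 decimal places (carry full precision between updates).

0.188

After 'fold-or-call': P(aggressive) = 0.25·0.1000 / (0.25·0.1000 + 0.9·0.9000) ≈ 0.0299
After 'raise': P(aggressive) = 0.75·0.0299 / (0.75·0.0299 + 0.1·0.9701) ≈ 0.1880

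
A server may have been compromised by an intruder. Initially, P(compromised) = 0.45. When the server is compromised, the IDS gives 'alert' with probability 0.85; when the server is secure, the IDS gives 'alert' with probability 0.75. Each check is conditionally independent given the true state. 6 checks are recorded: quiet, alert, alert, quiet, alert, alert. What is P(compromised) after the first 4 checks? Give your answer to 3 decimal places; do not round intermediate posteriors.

After 'quiet': P(compromised) = 0.15·0.4500 / (0.15·0.4500 + 0.25·0.5500) ≈ 0.3293
After 'alert': P(compromised) = 0.85·0.3293 / (0.85·0.3293 + 0.75·0.6707) ≈ 0.3575
After 'alert': P(compromised) = 0.85·0.3575 / (0.85·0.3575 + 0.75·0.6425) ≈ 0.3867
After 'quiet': P(compromised) = 0.15·0.3867 / (0.15·0.3867 + 0.25·0.6133) ≈ 0.2745

0.274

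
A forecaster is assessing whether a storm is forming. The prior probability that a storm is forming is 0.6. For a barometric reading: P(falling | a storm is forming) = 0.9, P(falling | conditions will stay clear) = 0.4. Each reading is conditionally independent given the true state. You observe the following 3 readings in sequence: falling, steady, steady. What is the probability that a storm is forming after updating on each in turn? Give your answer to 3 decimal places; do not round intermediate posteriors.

Each posterior becomes the prior for the next update.
After 'falling': P(storm) = 0.9·0.6000 / (0.9·0.6000 + 0.4·0.4000) ≈ 0.7714
After 'steady': P(storm) = 0.1·0.7714 / (0.1·0.7714 + 0.6·0.2286) ≈ 0.3600
After 'steady': P(storm) = 0.1·0.3600 / (0.1·0.3600 + 0.6·0.6400) ≈ 0.0857

0.086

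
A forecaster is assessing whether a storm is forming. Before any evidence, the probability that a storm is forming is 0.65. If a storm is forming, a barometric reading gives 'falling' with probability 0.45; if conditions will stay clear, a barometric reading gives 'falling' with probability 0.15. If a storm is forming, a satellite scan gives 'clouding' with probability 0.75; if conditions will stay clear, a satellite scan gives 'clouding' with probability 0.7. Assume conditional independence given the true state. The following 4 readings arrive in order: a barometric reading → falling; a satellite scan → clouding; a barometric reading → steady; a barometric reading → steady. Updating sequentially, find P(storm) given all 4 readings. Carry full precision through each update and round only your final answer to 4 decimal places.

0.7142

Each posterior becomes the prior for the next update.
After a barometric reading='falling': P(storm) = 0.45·0.6500 / (0.45·0.6500 + 0.15·0.3500) ≈ 0.8478
After a satellite scan='clouding': P(storm) = 0.75·0.8478 / (0.75·0.8478 + 0.7·0.1522) ≈ 0.8565
After a barometric reading='steady': P(storm) = 0.55·0.8565 / (0.55·0.8565 + 0.85·0.1435) ≈ 0.7943
After a barometric reading='steady': P(storm) = 0.55·0.7943 / (0.55·0.7943 + 0.85·0.2057) ≈ 0.7142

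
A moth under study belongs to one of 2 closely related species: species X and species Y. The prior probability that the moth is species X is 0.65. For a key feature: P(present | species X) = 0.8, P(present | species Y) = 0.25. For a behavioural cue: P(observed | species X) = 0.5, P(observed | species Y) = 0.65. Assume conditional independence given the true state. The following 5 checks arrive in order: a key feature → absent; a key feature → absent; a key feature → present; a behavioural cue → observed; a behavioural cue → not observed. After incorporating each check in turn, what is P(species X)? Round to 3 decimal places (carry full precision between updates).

0.317

After a key feature='absent': P(species X) = 0.2·0.6500 / (0.2·0.6500 + 0.75·0.3500) ≈ 0.3312
After a key feature='absent': P(species X) = 0.2·0.3312 / (0.2·0.3312 + 0.75·0.6688) ≈ 0.1167
After a key feature='present': P(species X) = 0.8·0.1167 / (0.8·0.1167 + 0.25·0.8833) ≈ 0.2971
After a behavioural cue='observed': P(species X) = 0.5·0.2971 / (0.5·0.2971 + 0.65·0.7029) ≈ 0.2453
After a behavioural cue='not observed': P(species X) = 0.5·0.2453 / (0.5·0.2453 + 0.35·0.7547) ≈ 0.3171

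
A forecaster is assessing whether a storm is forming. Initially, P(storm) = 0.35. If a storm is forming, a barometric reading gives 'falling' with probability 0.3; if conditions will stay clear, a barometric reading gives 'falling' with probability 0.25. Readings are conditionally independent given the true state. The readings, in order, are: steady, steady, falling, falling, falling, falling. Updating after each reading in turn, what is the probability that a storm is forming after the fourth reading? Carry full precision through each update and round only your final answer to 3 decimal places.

0.403

After 'steady': P(storm) = 0.7·0.3500 / (0.7·0.3500 + 0.75·0.6500) ≈ 0.3345
After 'steady': P(storm) = 0.7·0.3345 / (0.7·0.3345 + 0.75·0.6655) ≈ 0.3193
After 'falling': P(storm) = 0.3·0.3193 / (0.3·0.3193 + 0.25·0.6807) ≈ 0.3602
After 'falling': P(storm) = 0.3·0.3602 / (0.3·0.3602 + 0.25·0.6398) ≈ 0.4031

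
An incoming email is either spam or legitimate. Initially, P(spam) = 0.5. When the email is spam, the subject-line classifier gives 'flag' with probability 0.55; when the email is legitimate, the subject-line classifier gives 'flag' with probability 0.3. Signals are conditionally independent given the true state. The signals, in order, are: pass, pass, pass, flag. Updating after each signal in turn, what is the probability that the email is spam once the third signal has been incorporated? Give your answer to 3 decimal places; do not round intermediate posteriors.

After 'pass': P(spam) = 0.45·0.5000 / (0.45·0.5000 + 0.7·0.5000) ≈ 0.3913
After 'pass': P(spam) = 0.45·0.3913 / (0.45·0.3913 + 0.7·0.6087) ≈ 0.2924
After 'pass': P(spam) = 0.45·0.2924 / (0.45·0.2924 + 0.7·0.7076) ≈ 0.2099

0.210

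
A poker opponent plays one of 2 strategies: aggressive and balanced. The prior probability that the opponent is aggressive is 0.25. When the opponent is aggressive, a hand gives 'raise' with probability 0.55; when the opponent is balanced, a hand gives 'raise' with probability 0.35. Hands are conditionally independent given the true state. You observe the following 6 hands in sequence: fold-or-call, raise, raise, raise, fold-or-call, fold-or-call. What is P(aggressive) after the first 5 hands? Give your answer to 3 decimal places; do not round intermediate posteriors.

0.383

After 'fold-or-call': P(aggressive) = 0.45·0.2500 / (0.45·0.2500 + 0.65·0.7500) ≈ 0.1875
After 'raise': P(aggressive) = 0.55·0.1875 / (0.55·0.1875 + 0.35·0.8125) ≈ 0.2661
After 'raise': P(aggressive) = 0.55·0.2661 / (0.55·0.2661 + 0.35·0.7339) ≈ 0.3630
After 'raise': P(aggressive) = 0.55·0.3630 / (0.55·0.3630 + 0.35·0.6370) ≈ 0.4724
After 'fold-or-call': P(aggressive) = 0.45·0.4724 / (0.45·0.4724 + 0.65·0.5276) ≈ 0.3827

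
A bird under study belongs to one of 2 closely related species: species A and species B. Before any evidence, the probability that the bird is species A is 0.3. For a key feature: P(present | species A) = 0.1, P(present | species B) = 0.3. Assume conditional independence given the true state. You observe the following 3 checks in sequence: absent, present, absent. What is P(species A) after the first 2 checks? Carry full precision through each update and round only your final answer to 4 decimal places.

After 'absent': P(species A) = 0.9·0.3000 / (0.9·0.3000 + 0.7·0.7000) ≈ 0.3553
After 'present': P(species A) = 0.1·0.3553 / (0.1·0.3553 + 0.3·0.6447) ≈ 0.1552

0.1552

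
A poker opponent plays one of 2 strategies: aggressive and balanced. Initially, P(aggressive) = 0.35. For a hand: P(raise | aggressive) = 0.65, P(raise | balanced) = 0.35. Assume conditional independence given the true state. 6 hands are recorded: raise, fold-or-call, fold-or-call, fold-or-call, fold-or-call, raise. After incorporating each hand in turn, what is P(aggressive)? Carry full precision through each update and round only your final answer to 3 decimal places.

0.135

After 'raise': P(aggressive) = 0.65·0.3500 / (0.65·0.3500 + 0.35·0.6500) ≈ 0.5000
After 'fold-or-call': P(aggressive) = 0.35·0.5000 / (0.35·0.5000 + 0.65·0.5000) ≈ 0.3500
After 'fold-or-call': P(aggressive) = 0.35·0.3500 / (0.35·0.3500 + 0.65·0.6500) ≈ 0.2248
After 'fold-or-call': P(aggressive) = 0.35·0.2248 / (0.35·0.2248 + 0.65·0.7752) ≈ 0.1350
After 'fold-or-call': P(aggressive) = 0.35·0.1350 / (0.35·0.1350 + 0.65·0.8650) ≈ 0.0775
After 'raise': P(aggressive) = 0.65·0.0775 / (0.65·0.0775 + 0.35·0.9225) ≈ 0.1350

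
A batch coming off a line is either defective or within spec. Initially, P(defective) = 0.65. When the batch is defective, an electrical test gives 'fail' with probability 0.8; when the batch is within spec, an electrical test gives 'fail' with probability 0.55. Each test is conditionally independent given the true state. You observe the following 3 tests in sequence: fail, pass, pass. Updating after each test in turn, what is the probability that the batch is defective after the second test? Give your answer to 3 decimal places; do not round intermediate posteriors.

After 'fail': P(defective) = 0.8·0.6500 / (0.8·0.6500 + 0.55·0.3500) ≈ 0.7298
After 'pass': P(defective) = 0.2·0.7298 / (0.2·0.7298 + 0.45·0.2702) ≈ 0.5456

0.546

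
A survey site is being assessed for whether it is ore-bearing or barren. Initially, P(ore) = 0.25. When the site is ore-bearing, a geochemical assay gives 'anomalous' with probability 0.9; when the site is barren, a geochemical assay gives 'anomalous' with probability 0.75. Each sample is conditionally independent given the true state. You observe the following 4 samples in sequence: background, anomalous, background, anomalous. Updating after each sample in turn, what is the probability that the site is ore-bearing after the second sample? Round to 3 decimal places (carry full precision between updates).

After 'background': P(ore) = 0.1·0.2500 / (0.1·0.2500 + 0.25·0.7500) ≈ 0.1176
After 'anomalous': P(ore) = 0.9·0.1176 / (0.9·0.1176 + 0.75·0.8824) ≈ 0.1379

0.138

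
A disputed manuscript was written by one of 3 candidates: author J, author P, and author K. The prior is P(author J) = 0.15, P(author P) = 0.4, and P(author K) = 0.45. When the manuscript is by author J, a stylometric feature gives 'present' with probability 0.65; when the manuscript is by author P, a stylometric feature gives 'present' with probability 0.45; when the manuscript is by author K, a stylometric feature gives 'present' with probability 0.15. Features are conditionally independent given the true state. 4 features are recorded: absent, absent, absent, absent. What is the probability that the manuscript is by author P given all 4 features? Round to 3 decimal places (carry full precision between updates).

0.134

After 'absent': normaliser = 0.35·0.1500 + 0.55·0.4000 + 0.85·0.4500; P(author J) ≈ 0.0802, P(author P) ≈ 0.3359, P(author K) ≈ 0.5840
After 'absent': normaliser = 0.35·0.0802 + 0.55·0.3359 + 0.85·0.5840; P(author J) ≈ 0.0396, P(author P) ≈ 0.2605, P(author K) ≈ 0.6999
After 'absent': normaliser = 0.35·0.0396 + 0.55·0.2605 + 0.85·0.6999; P(author J) ≈ 0.0184, P(author P) ≈ 0.1905, P(author K) ≈ 0.7911
After 'absent': normaliser = 0.35·0.0184 + 0.55·0.1905 + 0.85·0.7911; P(author J) ≈ 0.0082, P(author P) ≈ 0.1337, P(author K) ≈ 0.8581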